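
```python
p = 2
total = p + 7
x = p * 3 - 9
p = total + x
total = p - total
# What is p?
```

Trace:
`p = 2` → p = 2
`total = p + 7` → total = 9
`x = p * 3 - 9` → x = -3
`p = total + x` → p = 6
`total = p - total` → total = -3
So p = 6

Answer: 6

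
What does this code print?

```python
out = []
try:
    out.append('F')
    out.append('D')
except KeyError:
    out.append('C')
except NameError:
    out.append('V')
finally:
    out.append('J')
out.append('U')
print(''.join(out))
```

Execution trace: 'F' (try body) → 'D' (try body, no exception) → 'J' (finally) → 'U' (after the try/except). Output: FDJU

Answer: FDJU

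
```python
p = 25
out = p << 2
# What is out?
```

Trace:
`p = 25` → p = 25
`out = p << 2` → out = 100
So out = 100

Answer: 100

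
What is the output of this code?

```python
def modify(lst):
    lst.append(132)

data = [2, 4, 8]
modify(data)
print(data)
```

Key concept: function modifies passed list.
Step by step:
`data = [2, 4, 8]` → data = [2, 4, 8]
`modify(data)` → data = [2, 4, 8, 132]
`print(data)` → prints [2, 4, 8, 132]

Answer: [2, 4, 8, 132]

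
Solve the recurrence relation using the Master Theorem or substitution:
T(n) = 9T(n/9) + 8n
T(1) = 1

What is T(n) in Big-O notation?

By Master Theorem: a=9, b=9, f(n)=8n. Since log_9(9) = 1 and f(n) = Θ(n^1), Case 2 applies. T(n) = O(n log n).

Answer: O(n log n)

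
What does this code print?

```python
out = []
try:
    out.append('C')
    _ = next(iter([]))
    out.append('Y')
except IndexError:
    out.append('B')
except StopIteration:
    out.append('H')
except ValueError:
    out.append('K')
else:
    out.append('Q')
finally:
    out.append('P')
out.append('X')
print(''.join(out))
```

Execution trace: 'C' (try body) → 'H' (except StopIteration) → 'P' (finally) → 'X' (after the try/except). Output: CHPX

Answer: CHPX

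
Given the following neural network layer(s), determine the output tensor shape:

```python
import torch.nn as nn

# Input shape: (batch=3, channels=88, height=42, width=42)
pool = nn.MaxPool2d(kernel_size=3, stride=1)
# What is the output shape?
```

Input: (3, 88, 42, 42) -> Output: (3, 88, 40, 40)

Answer: (3, 88, 40, 40)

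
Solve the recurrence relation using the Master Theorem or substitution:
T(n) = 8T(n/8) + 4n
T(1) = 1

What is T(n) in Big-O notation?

By Master Theorem: a=8, b=8, f(n)=4n. Since log_8(8) = 1 and f(n) = Θ(n^1), Case 2 applies. T(n) = O(n log n).

Answer: O(n log n)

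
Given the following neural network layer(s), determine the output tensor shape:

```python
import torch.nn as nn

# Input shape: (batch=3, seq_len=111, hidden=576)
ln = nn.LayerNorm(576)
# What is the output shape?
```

Input: (3, 111, 576) -> Output: (3, 111, 576)

Answer: (3, 111, 576)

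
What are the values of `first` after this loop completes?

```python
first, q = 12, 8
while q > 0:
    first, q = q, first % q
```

GCD of 12 and 8
`first` takes the values: 12 → 8 → 4

Answer: 4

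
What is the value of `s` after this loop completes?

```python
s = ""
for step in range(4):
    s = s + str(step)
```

Concatenate digits 0 to 3
`s` takes the values: "" → "0" → "01" → "012" → "0123"

Answer: "0123"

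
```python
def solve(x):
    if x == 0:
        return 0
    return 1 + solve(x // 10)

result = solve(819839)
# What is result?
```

Count of digits of 819839: 6

Answer: 6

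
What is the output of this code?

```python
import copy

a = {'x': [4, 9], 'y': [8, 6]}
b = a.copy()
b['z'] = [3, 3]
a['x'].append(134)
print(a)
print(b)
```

Key concept: shallow copy of dict with mutable values.
Step by step:
`a = {'x': [4, 9], 'y': [8, 6]}` → a = {'x': [4, 9], 'y': [8, 6]}
`b = a.copy()` → b = {'x': [4, 9], 'y': [8, 6]}
`b['z'] = [3, 3]` → b = {'x': [4, 9], 'y': [8, 6], 'z': [3, 3]}
`a['x'].append(134)` → a = {'x': [4, 9, 134], 'y': [8, 6]}; b = {'x': [4, 9, 134], 'y': [8, 6], 'z': [3, 3]}
`print(a)` → prints {'x': [4, 9, 134], 'y': [8, 6]}
`print(b)` → prints {'x': [4, 9, 134], 'y': [8, 6], 'z': [3, 3]}

Answer:
{'x': [4, 9, 134], 'y': [8, 6]}
{'x': [4, 9, 134], 'y': [8, 6], 'z': [3, 3]}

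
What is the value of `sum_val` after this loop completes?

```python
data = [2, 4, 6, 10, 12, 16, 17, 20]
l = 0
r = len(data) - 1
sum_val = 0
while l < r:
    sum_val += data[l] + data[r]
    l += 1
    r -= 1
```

Sum of pairs from ends
`sum_val` takes the values: 0 → 22 → 43 → 65 → 87

Answer: 87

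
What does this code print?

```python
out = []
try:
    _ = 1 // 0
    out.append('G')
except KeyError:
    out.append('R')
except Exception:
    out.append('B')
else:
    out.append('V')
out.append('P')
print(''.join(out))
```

Execution trace: 'B' (except Exception) → 'P' (after the try/except). Output: BP

Answer: BP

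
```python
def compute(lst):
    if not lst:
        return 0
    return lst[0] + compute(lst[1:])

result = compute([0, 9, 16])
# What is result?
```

0 + 9 + 16 + 0 = 25

Answer: 25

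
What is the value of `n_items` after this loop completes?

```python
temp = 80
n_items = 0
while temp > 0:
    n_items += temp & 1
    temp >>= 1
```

Count set bits in 80 (binary: 0b1010000)
`n_items` takes the values: 0 → 1 → 2

Answer: 2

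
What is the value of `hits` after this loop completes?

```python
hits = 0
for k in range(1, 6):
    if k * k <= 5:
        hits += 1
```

Count numbers where k² ≤ 5
`hits` takes the values: 0 → 1 → 2

Answer: 2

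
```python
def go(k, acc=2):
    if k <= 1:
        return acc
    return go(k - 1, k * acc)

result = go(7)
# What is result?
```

Accumulator trace (n, acc): (7, 2) -> (6, 14) -> (5, 84) -> (4, 420) -> (3, 1680) -> (2, 5040) -> (1, 10080) -> return 10080

Answer: 10080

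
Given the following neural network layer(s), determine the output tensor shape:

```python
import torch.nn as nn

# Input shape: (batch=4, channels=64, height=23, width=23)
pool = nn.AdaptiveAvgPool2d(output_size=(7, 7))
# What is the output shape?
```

Input: (4, 64, 23, 23) -> Output: (4, 64, 7, 7)

Answer: (4, 64, 7, 7)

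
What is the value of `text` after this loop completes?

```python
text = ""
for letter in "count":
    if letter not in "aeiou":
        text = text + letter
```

Remove vowels from 'count'
`text` takes the values: "" → "c" → "cn" → "cnt"

Answer: "cnt"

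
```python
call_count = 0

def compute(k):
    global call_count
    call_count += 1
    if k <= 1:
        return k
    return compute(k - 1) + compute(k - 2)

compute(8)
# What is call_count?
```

Calls(k) = 1 + Calls(k-1) + Calls(k-2); Calls(0)=Calls(1)=1. For k=8 this gives 67.

Answer: 67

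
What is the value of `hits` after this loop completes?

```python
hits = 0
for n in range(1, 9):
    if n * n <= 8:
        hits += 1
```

Count numbers where n² ≤ 8
`hits` takes the values: 0 → 1 → 2

Answer: 2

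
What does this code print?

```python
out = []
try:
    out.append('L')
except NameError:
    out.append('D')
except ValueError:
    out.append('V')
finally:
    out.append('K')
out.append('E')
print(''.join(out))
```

Execution trace: 'L' (try body, no exception) → 'K' (finally) → 'E' (after the try/except). Output: LKE

Answer: LKE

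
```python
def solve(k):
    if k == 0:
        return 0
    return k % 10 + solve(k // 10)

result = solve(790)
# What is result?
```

Sum of digits of 790: 0 + 9 + 7 = 16

Answer: 16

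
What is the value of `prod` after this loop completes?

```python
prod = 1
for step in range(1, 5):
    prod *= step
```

4! = 24
`prod` takes the values: 1 → 2 → 6 → 24

Answer: 24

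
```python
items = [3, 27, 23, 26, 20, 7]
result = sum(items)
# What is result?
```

Trace:
`items = [3, 27, 23, 26, 20, 7]` → items = [3, 27, 23, 26, 20, 7]
`result = sum(items)` → result = 106
So result = 106

Answer: 106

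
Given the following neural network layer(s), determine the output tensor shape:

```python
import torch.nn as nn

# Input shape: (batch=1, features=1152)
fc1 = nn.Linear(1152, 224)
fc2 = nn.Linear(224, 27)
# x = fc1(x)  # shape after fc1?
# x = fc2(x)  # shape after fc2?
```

Input: (1, 1152) -> after fc1: (1, 224) -> Output: (1, 27)

Answer: (1, 27)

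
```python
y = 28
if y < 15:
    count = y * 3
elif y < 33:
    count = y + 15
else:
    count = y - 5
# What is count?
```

Trace:
`y = 28` → y = 28
`if y < 15: ...` → y < 15 is False, y < 33 is True → count = 43
So count = 43

Answer: 43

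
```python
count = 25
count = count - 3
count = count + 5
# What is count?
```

Trace:
`count = 25` → count = 25
`count = count - 3` → count = 22
`count = count + 5` → count = 27
So count = 27

Answer: 27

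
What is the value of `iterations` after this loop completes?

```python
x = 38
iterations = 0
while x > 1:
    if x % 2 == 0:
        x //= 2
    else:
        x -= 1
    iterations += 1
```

Steps to reduce 38 to 1
`iterations` takes the values: 0 → 1 → 2 → 3 → 4 → 5 → 6 → 7

Answer: 7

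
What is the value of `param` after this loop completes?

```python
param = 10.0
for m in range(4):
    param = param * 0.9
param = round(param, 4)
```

Exponential decay: 10.0 * 0.9^4
`param` takes the values: 10.0 → 9.0 → 8.1 → 7.29 → 6.561

Answer: 6.561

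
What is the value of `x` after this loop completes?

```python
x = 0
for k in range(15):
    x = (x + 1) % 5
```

Increment mod 5, 15 times = 0
`x` takes the values: 0 → 1 → 2 → 3 → 4 → 0 → 1 → 2 → 3 → 4 → 0 → 1 → 2 → 3 → 4 → 0

Answer: 0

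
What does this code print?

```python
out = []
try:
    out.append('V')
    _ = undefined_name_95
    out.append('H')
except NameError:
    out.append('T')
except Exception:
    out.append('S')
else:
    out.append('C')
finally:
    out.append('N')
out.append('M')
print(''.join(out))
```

Execution trace: 'V' (try body) → 'T' (except NameError) → 'N' (finally) → 'M' (after the try/except). Output: VTNM

Answer: VTNM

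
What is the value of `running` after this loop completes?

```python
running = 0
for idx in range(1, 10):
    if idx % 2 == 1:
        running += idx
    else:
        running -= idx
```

Add odd, subtract even
`running` takes the values: 0 → 1 → -1 → 2 → -2 → 3 → -3 → 4 → -4 → 5

Answer: 5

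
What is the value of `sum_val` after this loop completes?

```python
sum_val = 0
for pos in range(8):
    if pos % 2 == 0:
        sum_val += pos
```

Sum of even numbers 0 to 7
`sum_val` takes the values: 0 → 2 → 6 → 12

Answer: 12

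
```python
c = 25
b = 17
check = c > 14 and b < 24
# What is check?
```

Trace:
`c = 25` → c = 25
`b = 17` → b = 17
`check = c > 14 and b < 24` → check = True
So check = True

Answer: True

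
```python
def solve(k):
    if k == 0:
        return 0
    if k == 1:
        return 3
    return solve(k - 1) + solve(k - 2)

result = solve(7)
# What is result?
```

Build up from base cases: solve(0)=0, solve(1)=3, solve(2)=3, solve(3)=6, solve(4)=9, solve(5)=15, solve(6)=24, ..., solve(7)=39

Answer: 39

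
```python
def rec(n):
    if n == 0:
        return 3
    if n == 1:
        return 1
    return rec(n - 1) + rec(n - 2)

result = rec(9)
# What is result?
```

Build up from base cases: rec(0)=3, rec(1)=1, rec(2)=4, rec(3)=5, rec(4)=9, rec(5)=14, rec(6)=23, ..., rec(9)=97

Answer: 97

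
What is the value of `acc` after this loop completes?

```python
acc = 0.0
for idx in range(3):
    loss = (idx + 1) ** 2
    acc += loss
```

Sum of squared losses 1² + 2² + ... + 3²
`acc` takes the values: 0.0 → 1.0 → 5.0 → 14.0

Answer: 14.0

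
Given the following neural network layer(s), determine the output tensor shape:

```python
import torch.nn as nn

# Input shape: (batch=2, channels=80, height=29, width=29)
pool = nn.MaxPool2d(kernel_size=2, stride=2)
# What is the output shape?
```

Input: (2, 80, 29, 29) -> Output: (2, 80, 14, 14)

Answer: (2, 80, 14, 14)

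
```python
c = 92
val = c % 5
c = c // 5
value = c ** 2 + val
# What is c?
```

Trace:
`c = 92` → c = 92
`val = c % 5` → val = 2
`c = c // 5` → c = 18
`value = c ** 2 + val` → value = 326
So c = 18

Answer: 18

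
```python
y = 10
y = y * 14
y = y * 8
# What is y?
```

Trace:
`y = 10` → y = 10
`y = y * 14` → y = 140
`y = y * 8` → y = 1120
So y = 1120

Answer: 1120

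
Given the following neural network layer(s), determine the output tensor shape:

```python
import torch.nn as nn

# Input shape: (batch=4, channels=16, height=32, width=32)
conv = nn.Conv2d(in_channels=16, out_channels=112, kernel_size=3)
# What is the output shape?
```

Input: (4, 16, 32, 32) -> Output: (4, 112, 30, 30)

Answer: (4, 112, 30, 30)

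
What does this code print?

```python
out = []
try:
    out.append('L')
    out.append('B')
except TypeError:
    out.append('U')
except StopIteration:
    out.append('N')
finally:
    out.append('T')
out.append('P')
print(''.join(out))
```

Execution trace: 'L' (try body) → 'B' (try body, no exception) → 'T' (finally) → 'P' (after the try/except). Output: LBTP

Answer: LBTP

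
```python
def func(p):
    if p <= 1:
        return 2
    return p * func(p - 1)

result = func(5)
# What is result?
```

func(5) = 5 * 4 * 3 * 2 * 2 = 240

Answer: 240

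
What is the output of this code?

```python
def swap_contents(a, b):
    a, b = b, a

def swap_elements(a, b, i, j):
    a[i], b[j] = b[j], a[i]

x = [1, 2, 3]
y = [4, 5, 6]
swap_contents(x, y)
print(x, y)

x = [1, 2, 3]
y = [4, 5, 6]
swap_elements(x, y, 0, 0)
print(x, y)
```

Key concept: parameter rebinding vs mutation.
Step by step:
`x = [1, 2, 3]` → x = [1, 2, 3]
`y = [4, 5, 6]` → y = [4, 5, 6]
`swap_contents(x, y)` → no visible change to tracked variables
`print(x, y)` → prints [1, 2, 3] [4, 5, 6]
`x = [1, 2, 3]` → x = [1, 2, 3]
`y = [4, 5, 6]` → y = [4, 5, 6]
`swap_elements(x, y, 0, 0)` → x = [4, 2, 3]; y = [1, 5, 6]
`print(x, y)` → prints [4, 2, 3] [1, 5, 6]

Answer:
[1, 2, 3] [4, 5, 6]
[4, 2, 3] [1, 5, 6]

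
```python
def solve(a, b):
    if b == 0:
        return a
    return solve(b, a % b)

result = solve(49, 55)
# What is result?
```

solve(49, 55) -> solve(55, 49) -> solve(49, 6) -> solve(6, 1) -> solve(1, 0) -> 1

Answer: 1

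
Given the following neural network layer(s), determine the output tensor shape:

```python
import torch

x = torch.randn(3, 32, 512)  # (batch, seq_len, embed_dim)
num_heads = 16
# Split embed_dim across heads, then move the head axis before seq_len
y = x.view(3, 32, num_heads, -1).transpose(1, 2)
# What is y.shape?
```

Input: (3, 32, 512) -> head_dim = 512 // 16 = 32; after view: (3, 32, 16, 32) -> after transpose(1, 2): (3, 16, 32, 32) -> Output: (3, 16, 32, 32)

Answer: (3, 16, 32, 32)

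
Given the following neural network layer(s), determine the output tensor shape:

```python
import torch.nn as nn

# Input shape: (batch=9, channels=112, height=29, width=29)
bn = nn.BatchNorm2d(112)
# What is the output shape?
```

Input: (9, 112, 29, 29) -> Output: (9, 112, 29, 29)

Answer: (9, 112, 29, 29)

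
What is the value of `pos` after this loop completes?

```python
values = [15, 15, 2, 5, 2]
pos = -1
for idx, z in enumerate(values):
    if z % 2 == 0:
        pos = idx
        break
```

First even number index in [15, 15, 2, 5, 2]
`pos` takes the values: -1 → 2

Answer: 2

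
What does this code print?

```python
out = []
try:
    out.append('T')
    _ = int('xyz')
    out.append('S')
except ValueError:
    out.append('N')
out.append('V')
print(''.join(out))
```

Execution trace: 'T' (try body) → 'N' (except ValueError) → 'V' (after the try/except). Output: TNV

Answer: TNV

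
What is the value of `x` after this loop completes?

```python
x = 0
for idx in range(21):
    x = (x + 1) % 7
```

Increment mod 7, 21 times = 0
`x` takes the values: 0 → 1 → 2 → 3 → 4 → 5 → 6 → 0 → 1 → 2 → 3 → 4 → 5 → 6 → 0 → 1 → 2 → 3 → 4 → 5 → 6 → 0

Answer: 0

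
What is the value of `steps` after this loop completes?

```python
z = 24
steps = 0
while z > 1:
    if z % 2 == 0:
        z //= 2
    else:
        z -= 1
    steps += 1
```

Steps to reduce 24 to 1
`steps` takes the values: 0 → 1 → 2 → 3 → 4 → 5

Answer: 5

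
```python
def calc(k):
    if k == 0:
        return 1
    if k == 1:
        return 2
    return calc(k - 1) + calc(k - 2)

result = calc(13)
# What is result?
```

Build up from base cases: calc(0)=1, calc(1)=2, calc(2)=3, calc(3)=5, calc(4)=8, calc(5)=13, calc(6)=21, ..., calc(13)=610

Answer: 610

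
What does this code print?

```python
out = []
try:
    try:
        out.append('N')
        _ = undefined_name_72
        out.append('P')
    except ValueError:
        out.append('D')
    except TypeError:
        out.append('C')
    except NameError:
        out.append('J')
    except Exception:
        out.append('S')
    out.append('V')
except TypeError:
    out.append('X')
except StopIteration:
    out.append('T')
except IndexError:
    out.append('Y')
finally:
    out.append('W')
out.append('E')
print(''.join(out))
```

Execution trace: 'N' (inner try body) → 'J' (inner except NameError) → 'V' (try body, no exception) → 'W' (finally) → 'E' (after the try/except). Output: NJVWE

Answer: NJVWE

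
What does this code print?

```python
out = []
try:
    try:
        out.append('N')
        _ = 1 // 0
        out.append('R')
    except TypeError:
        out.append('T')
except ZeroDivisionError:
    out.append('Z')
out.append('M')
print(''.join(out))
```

Execution trace: 'N' (try body) → 'Z' (outer except ZeroDivisionError) → 'M' (after the try/except). Output: NZM

Answer: NZM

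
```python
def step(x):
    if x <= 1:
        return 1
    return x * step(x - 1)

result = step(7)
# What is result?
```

step(7) = 7 * 6 * 5 * 4 * 3 * 2 * 1 = 5040

Answer: 5040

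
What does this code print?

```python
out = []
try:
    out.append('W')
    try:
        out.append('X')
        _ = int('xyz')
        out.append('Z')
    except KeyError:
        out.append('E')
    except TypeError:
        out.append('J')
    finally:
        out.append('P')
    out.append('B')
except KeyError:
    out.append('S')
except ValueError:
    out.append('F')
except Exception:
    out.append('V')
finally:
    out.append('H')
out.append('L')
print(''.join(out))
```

Execution trace: 'W' (try body) → 'X' (inner try body) → 'P' (inner finally) → 'F' (except ValueError) → 'H' (finally) → 'L' (after the try/except). Output: WXPFHL

Answer: WXPFHL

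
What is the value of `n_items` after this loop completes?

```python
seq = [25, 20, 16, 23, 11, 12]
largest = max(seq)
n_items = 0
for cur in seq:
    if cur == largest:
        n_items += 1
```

Count of max value 25 in [25, 20, 16, 23, 11, 12]
`n_items` takes the values: 0 → 1

Answer: 1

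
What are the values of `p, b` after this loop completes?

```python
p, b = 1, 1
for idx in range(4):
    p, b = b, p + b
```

Fibonacci: after 4 iterations
`p, b` takes the values: (1, 1) → (1, 2) → (2, 3) → (3, 5) → (5, 8)

Answer: 5, 8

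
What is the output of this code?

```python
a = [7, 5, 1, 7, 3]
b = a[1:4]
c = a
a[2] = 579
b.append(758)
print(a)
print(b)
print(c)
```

Key concept: slice vs alias.
Step by step:
`a = [7, 5, 1, 7, 3]` → a = [7, 5, 1, 7, 3]
`b = a[1:4]` → b = [5, 1, 7]
`c = a` → c = [7, 5, 1, 7, 3] (same object as a)
`a[2] = 579` → a = [7, 5, 579, 7, 3] (same object as c); c = [7, 5, 579, 7, 3] (same object as a)
`b.append(758)` → b = [5, 1, 7, 758]
`print(a)` → prints [7, 5, 579, 7, 3]
`print(b)` → prints [5, 1, 7, 758]
`print(c)` → prints [7, 5, 579, 7, 3]

Answer:
[7, 5, 579, 7, 3]
[5, 1, 7, 758]
[7, 5, 579, 7, 3]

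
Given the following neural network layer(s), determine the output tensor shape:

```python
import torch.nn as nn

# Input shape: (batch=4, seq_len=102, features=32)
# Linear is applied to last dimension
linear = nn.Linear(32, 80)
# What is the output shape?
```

Input: (4, 102, 32) -> Output: (4, 102, 80)

Answer: (4, 102, 80)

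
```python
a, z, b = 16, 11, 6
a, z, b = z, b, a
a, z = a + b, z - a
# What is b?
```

Trace:
`a, z, b = 16, 11, 6` → a = 16; z = 11; b = 6
`a, z, b = z, b, a` → a = 11; z = 6; b = 16
`a, z = a + b, z - a` → a = 27; z = -5
So b = 16

Answer: 16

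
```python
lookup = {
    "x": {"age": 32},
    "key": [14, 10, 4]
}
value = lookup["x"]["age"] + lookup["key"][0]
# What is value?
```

Trace:
`lookup = { ...` → lookup = {'x': {'age': 32}, 'key': [14, 10, 4]}
`value = lookup["x"]["age"] + lookup["key"][0]` → value = 46
So value = 46

Answer: 46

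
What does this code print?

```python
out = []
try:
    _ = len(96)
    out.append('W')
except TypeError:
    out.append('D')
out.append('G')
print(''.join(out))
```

Execution trace: 'D' (except TypeError) → 'G' (after the try/except). Output: DG

Answer: DG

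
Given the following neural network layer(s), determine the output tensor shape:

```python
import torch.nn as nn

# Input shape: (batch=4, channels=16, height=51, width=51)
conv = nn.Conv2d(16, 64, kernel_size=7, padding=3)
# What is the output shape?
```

Input: (4, 16, 51, 51) -> Output: (4, 64, 51, 51)

Answer: (4, 64, 51, 51)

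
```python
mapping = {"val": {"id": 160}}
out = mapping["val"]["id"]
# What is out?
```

Trace:
`mapping = {"val": {"id": 160}}` → mapping = {'val': {'id': 160}}
`out = mapping["val"]["id"]` → out = 160
So out = 160

Answer: 160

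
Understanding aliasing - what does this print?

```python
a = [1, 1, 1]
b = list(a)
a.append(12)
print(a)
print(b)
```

Key concept: list() constructor creates copy.
Step by step:
`a = [1, 1, 1]` → a = [1, 1, 1]
`b = list(a)` → b = [1, 1, 1]
`a.append(12)` → a = [1, 1, 1, 12]
`print(a)` → prints [1, 1, 1, 12]
`print(b)` → prints [1, 1, 1]

Answer:
[1, 1, 1, 12]
[1, 1, 1]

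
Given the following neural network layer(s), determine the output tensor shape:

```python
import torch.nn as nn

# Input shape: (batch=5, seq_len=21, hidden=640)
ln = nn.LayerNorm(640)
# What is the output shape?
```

Input: (5, 21, 640) -> Output: (5, 21, 640)

Answer: (5, 21, 640)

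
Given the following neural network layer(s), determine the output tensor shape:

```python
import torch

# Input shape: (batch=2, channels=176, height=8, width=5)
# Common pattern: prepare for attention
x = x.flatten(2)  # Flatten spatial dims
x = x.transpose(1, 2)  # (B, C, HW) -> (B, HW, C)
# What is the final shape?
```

Input: (2, 176, 8, 5) -> after flatten(2): (2, 176, 40) -> Output: (2, 40, 176)

Answer: (2, 40, 176)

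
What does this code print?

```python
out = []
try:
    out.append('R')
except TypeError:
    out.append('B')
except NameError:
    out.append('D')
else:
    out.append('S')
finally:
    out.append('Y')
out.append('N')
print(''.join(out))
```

Execution trace: 'R' (try body, no exception) → 'S' (else) → 'Y' (finally) → 'N' (after the try/except). Output: RSYN

Answer: RSYN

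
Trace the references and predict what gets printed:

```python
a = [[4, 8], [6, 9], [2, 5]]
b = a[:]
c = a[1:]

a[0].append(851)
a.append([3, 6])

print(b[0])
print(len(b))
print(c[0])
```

Key concept: slice with nested mutation.
Step by step:
`a = [[4, 8], [6, 9], [2, 5]]` → a = [[4, 8], [6, 9], [2, 5]]
`b = a[:]` → b = [[4, 8], [6, 9], [2, 5]]
`c = a[1:]` → c = [[6, 9], [2, 5]]
`a[0].append(851)` → a = [[4, 8, 851], [6, 9], [2, 5]]; b = [[4, 8, 851], [6, 9], [2, 5]]
`a.append([3, 6])` → a = [[4, 8, 851], [6, 9], [2, 5], [3, 6]]
`print(b[0])` → prints [4, 8, 851]
`print(len(b))` → prints 3
`print(c[0])` → prints [6, 9]

Answer:
[4, 8, 851]
3
[6, 9]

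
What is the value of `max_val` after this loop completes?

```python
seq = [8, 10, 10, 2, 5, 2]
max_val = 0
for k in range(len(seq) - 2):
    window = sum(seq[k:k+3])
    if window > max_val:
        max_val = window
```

Max sum of 3-element window in [8, 10, 10, 2, 5, 2]
`max_val` takes the values: 0 → 28

Answer: 28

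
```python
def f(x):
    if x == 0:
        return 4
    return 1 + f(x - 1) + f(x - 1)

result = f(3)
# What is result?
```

f(x) = 1 + 2·f(x-1), f(0)=4. Closed form: (4+1)·2^3 - 1 = 39.

Answer: 39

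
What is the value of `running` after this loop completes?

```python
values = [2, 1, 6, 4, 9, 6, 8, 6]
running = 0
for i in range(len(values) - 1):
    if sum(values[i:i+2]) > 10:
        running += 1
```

Count windows with sum > 10
`running` takes the values: 0 → 1 → 2 → 3 → 4

Answer: 4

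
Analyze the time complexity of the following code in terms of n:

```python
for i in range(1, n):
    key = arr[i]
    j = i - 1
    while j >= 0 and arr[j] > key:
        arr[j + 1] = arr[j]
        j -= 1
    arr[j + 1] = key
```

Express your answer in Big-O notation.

This is Insertion sort. Time complexity: O(n²).

Answer: O(n²)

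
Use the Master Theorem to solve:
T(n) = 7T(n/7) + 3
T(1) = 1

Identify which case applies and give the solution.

a=7, b=7, f(n)=3. log_7(7) = 1. Since c=0 < 1, Case 1 applies: T(n) = Θ(n^log_b(a)) = O(n).

Answer: O(n) - Case 1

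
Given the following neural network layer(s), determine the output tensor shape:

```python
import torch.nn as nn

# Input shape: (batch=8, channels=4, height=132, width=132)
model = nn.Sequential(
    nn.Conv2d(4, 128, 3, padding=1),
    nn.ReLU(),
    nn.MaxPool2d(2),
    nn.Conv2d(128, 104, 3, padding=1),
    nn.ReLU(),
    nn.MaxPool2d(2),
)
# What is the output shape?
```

Input: (8, 4, 132, 132) -> after first Conv2d: (8, 128, 132, 132) -> after first MaxPool2d: (8, 128, 66, 66) -> after second Conv2d: (8, 104, 66, 66) -> Output: (8, 104, 33, 33)

Answer: (8, 104, 33, 33)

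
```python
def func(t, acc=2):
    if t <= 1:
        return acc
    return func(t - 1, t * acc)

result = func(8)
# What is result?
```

Accumulator trace (n, acc): (8, 2) -> (7, 16) -> (6, 112) -> (5, 672) -> (4, 3360) -> (3, 13440) -> (2, 40320) -> (1, 80640) -> return 80640

Answer: 80640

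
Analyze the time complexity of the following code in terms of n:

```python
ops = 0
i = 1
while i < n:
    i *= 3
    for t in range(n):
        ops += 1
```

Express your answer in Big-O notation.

Each loop level contributes: log n × n. Multiplying the contributions gives O(n log n).

Answer: O(n log n)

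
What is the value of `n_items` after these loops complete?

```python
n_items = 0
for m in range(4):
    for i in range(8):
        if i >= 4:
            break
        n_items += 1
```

Inner breaks at 4, outer runs 4 times
`n_items` takes the values: 0 → 1 → 2 → 3 → 4 → 5 → 6 → 7 → 8 → 9 → 10 → 11 → 12 → 13 → 14 → 15 → 16

Answer: 16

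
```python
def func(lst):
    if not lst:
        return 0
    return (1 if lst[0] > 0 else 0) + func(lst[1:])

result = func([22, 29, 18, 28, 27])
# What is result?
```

Count of positive elements in [22, 29, 18, 28, 27] = 5

Answer: 5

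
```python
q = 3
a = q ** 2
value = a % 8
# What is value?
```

Trace:
`q = 3` → q = 3
`a = q ** 2` → a = 9
`value = a % 8` → value = 1
So value = 1

Answer: 1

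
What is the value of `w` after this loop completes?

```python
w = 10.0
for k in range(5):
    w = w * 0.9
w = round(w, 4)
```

Exponential decay: 10.0 * 0.9^5
`w` takes the values: 10.0 → 9.0 → 8.1 → 7.29 → 6.561 → 5.9049

Answer: 5.9049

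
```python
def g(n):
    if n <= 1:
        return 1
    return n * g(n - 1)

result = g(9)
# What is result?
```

g(9) = 9 * 8 * 7 * 6 * 5 * 4 * 3 * 2 * 1 = 362880

Answer: 362880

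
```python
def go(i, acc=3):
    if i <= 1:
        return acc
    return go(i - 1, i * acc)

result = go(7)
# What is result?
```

Accumulator trace (n, acc): (7, 3) -> (6, 21) -> (5, 126) -> (4, 630) -> (3, 2520) -> (2, 7560) -> (1, 15120) -> return 15120

Answer: 15120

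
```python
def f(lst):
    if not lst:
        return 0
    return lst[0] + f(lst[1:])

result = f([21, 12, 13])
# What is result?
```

21 + 12 + 13 + 0 = 46

Answer: 46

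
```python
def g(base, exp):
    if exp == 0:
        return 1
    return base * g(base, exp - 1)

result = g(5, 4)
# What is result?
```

g(5, 4) = 5 * 5 * 5 * 5 = 625

Answer: 625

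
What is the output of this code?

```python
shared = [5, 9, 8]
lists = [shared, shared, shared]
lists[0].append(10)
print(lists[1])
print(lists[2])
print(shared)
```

Key concept: list of same reference.
Step by step:
`shared = [5, 9, 8]` → shared = [5, 9, 8]
`lists = [shared, shared, shared]` → lists = [[5, 9, 8], [5, 9, 8], [5, 9, 8]]
`lists[0].append(10)` → shared = [5, 9, 8, 10]; lists = [[5, 9, 8, 10], [5, 9, 8, 10], [5, 9, 8, 10]]
`print(lists[1])` → prints [5, 9, 8, 10]
`print(lists[2])` → prints [5, 9, 8, 10]
`print(shared)` → prints [5, 9, 8, 10]

Answer:
[5, 9, 8, 10]
[5, 9, 8, 10]
[5, 9, 8, 10]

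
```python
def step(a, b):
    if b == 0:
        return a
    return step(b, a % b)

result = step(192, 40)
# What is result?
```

step(192, 40) -> step(40, 32) -> step(32, 8) -> step(8, 0) -> 8

Answer: 8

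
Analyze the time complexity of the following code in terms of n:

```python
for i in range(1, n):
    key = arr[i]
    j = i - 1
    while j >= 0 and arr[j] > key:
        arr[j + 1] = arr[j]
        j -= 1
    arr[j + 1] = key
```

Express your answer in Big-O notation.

This is Insertion sort. Time complexity: O(n²).

Answer: O(n²)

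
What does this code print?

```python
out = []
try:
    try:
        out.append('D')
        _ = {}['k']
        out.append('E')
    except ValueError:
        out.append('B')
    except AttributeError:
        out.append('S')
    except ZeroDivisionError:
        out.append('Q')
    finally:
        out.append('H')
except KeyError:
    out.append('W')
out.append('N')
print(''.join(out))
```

Execution trace: 'D' (try body) → 'H' (finally) → 'W' (outer except KeyError) → 'N' (after the try/except). Output: DHWN

Answer: DHWN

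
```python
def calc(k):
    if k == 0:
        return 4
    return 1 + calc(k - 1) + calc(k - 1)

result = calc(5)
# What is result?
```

calc(k) = 1 + 2·calc(k-1), calc(0)=4. Closed form: (4+1)·2^5 - 1 = 159.

Answer: 159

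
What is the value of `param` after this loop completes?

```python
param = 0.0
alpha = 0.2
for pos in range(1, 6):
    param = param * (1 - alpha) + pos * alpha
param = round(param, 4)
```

Moving average with lr=0.2
`param` takes the values: 0.0 → 0.2 → 0.56 → 1.048 → 1.6384 → 2.31072 → 2.3107

Answer: 2.3107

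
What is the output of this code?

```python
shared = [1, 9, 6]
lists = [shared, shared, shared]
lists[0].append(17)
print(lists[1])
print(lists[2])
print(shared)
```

Key concept: list of same reference.
Step by step:
`shared = [1, 9, 6]` → shared = [1, 9, 6]
`lists = [shared, shared, shared]` → lists = [[1, 9, 6], [1, 9, 6], [1, 9, 6]]
`lists[0].append(17)` → shared = [1, 9, 6, 17]; lists = [[1, 9, 6, 17], [1, 9, 6, 17], [1, 9, 6, 17]]
`print(lists[1])` → prints [1, 9, 6, 17]
`print(lists[2])` → prints [1, 9, 6, 17]
`print(shared)` → prints [1, 9, 6, 17]

Answer:
[1, 9, 6, 17]
[1, 9, 6, 17]
[1, 9, 6, 17]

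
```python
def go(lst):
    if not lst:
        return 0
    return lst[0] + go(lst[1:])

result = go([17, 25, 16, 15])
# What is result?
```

17 + 25 + 16 + 15 + 0 = 73

Answer: 73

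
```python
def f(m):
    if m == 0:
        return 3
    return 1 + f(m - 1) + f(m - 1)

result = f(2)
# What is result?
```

f(m) = 1 + 2·f(m-1), f(0)=3. Closed form: (3+1)·2^2 - 1 = 15.

Answer: 15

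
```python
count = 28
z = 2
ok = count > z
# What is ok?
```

Trace:
`count = 28` → count = 28
`z = 2` → z = 2
`ok = count > z` → ok = True
So ok = True

Answer: True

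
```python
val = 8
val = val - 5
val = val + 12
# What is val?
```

Trace:
`val = 8` → val = 8
`val = val - 5` → val = 3
`val = val + 12` → val = 15
So val = 15

Answer: 15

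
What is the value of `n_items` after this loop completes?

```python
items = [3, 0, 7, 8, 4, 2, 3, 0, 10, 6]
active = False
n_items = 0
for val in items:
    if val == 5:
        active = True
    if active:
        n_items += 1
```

Count elements after first 5 in [3, 0, 7, 8, 4, 2, 3, 0, 10, 6]
`n_items` takes the values: 0

Answer: 0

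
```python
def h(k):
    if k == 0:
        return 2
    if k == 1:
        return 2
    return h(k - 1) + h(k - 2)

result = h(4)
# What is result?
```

Build up from base cases: h(0)=2, h(1)=2, h(2)=4, h(3)=6, h(4)=10

Answer: 10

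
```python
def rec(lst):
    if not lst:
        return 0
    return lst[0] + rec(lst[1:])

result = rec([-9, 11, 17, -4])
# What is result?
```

(-9) + 11 + 17 + (-4) + 0 = 15

Answer: 15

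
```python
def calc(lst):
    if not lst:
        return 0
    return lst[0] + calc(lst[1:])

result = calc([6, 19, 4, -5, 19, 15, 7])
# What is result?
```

6 + 19 + 4 + (-5) + 19 + 15 + 7 + 0 = 65

Answer: 65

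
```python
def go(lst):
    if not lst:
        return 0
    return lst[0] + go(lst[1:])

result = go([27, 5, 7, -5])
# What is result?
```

27 + 5 + 7 + (-5) + 0 = 34

Answer: 34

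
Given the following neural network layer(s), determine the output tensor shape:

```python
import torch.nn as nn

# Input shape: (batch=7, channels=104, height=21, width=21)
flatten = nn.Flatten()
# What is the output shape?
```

Input: (7, 104, 21, 21) -> Output: (7, 45864)

Answer: (7, 45864)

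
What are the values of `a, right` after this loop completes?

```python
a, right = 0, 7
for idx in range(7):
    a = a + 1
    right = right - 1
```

a goes 0→7, right goes 7→0
`a, right` takes the values: (0, 7) → (1, 7) → (1, 6) → (2, 6) → (2, 5) → (3, 5) → (3, 4) → (4, 4) → (4, 3) → (5, 3) → (5, 2) → (6, 2) → (6, 1) → (7, 1) → (7, 0)

Answer: 7, 0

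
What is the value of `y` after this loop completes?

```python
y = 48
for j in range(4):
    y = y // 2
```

Halve 4 times: 48 // 2^4 = 3
`y` takes the values: 48 → 24 → 12 → 6 → 3

Answer: 3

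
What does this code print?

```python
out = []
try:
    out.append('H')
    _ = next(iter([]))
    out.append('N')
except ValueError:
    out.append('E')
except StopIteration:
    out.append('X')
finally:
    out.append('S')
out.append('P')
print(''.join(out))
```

Execution trace: 'H' (try body) → 'X' (except StopIteration) → 'S' (finally) → 'P' (after the try/except). Output: HXSP

Answer: HXSP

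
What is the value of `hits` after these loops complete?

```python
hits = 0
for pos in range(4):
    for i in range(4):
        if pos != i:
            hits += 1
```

4² - 4 (exclude diagonal)
`hits` takes the values: 0 → 1 → 2 → 3 → 4 → 5 → 6 → 7 → 8 → 9 → 10 → 11 → 12

Answer: 12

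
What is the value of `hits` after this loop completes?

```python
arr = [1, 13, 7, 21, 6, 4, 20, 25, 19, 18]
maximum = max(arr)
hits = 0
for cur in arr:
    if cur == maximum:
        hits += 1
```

Count of max value 25 in [1, 13, 7, 21, 6, 4, 20, 25, 19, 18]
`hits` takes the values: 0 → 1

Answer: 1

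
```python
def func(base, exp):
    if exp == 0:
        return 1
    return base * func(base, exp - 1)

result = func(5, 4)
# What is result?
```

func(5, 4) = 5 * 5 * 5 * 5 = 625

Answer: 625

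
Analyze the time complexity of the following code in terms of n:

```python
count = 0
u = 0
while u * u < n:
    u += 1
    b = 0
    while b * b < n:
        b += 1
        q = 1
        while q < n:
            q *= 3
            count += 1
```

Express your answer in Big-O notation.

Each loop level contributes: √n × √n × log n. Multiplying the contributions gives O(n log n).

Answer: O(n log n)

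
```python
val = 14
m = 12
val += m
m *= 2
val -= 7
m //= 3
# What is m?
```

Trace:
`val = 14` → val = 14
`m = 12` → m = 12
`val += m` → val = 26
`m *= 2` → m = 24
`val -= 7` → val = 19
`m //= 3` → m = 8
So m = 8

Answer: 8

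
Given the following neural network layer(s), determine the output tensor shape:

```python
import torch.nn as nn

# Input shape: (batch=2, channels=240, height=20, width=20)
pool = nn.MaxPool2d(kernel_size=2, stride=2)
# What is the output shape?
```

Input: (2, 240, 20, 20) -> Output: (2, 240, 10, 10)

Answer: (2, 240, 10, 10)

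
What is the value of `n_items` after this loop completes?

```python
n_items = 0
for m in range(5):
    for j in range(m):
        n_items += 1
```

Triangle number: 0+1+2+...+4
`n_items` takes the values: 0 → 1 → 2 → 3 → 4 → 5 → 6 → 7 → 8 → 9 → 10

Answer: 10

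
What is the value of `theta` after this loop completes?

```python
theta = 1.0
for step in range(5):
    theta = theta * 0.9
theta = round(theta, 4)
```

Exponential decay: 1.0 * 0.9^5
`theta` takes the values: 1.0 → 0.9 → 0.81 → 0.729 → 0.6561 → 0.59049 → 0.5905

Answer: 0.5905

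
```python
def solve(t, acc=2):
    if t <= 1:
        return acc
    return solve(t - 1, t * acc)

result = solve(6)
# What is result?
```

Accumulator trace (n, acc): (6, 2) -> (5, 12) -> (4, 60) -> (3, 240) -> (2, 720) -> (1, 1440) -> return 1440

Answer: 1440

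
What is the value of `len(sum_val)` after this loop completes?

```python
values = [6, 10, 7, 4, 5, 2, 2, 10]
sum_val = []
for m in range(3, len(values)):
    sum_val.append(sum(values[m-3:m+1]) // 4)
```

Number of 4-element averages
`sum_val` takes the values: [] → [6] → [6, 6] → [6, 6, 4] → [6, 6, 4, 3] → [6, 6, 4, 3, 4]
So `len(sum_val)` = 5

Answer: 5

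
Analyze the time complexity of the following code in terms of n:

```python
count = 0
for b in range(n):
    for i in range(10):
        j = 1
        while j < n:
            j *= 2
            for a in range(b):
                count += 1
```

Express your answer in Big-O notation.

Each loop level contributes: n × 1 × log n × n. Multiplying the contributions gives O(n^2 log n).

Answer: O(n^2 log n)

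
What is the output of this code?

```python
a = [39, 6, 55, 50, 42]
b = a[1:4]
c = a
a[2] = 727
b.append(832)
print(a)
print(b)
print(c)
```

Key concept: slice vs alias.
Step by step:
`a = [39, 6, 55, 50, 42]` → a = [39, 6, 55, 50, 42]
`b = a[1:4]` → b = [6, 55, 50]
`c = a` → c = [39, 6, 55, 50, 42] (same object as a)
`a[2] = 727` → a = [39, 6, 727, 50, 42] (same object as c); c = [39, 6, 727, 50, 42] (same object as a)
`b.append(832)` → b = [6, 55, 50, 832]
`print(a)` → prints [39, 6, 727, 50, 42]
`print(b)` → prints [6, 55, 50, 832]
`print(c)` → prints [39, 6, 727, 50, 42]

Answer:
[39, 6, 727, 50, 42]
[6, 55, 50, 832]
[39, 6, 727, 50, 42]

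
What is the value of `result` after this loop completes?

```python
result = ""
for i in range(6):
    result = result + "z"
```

Repeat 'z' 6 times
`result` takes the values: "" → "z" → "zz" → "zzz" → "zzzz" → "zzzzz" → "zzzzzz"

Answer: "zzzzzz"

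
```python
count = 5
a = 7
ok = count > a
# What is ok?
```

Trace:
`count = 5` → count = 5
`a = 7` → a = 7
`ok = count > a` → ok = False
So ok = False

Answer: False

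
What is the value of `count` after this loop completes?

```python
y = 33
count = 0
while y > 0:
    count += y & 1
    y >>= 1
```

Count set bits in 33 (binary: 0b100001)
`count` takes the values: 0 → 1 → 2

Answer: 2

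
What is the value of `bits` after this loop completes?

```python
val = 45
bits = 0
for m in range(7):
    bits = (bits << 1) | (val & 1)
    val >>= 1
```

Reverse lowest 7 bits of 45
`bits` takes the values: 0 → 1 → 2 → 5 → 11 → 22 → 45 → 90

Answer: 90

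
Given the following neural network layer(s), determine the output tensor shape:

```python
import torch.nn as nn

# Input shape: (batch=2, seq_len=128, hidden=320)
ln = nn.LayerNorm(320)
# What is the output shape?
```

Input: (2, 128, 320) -> Output: (2, 128, 320)

Answer: (2, 128, 320)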